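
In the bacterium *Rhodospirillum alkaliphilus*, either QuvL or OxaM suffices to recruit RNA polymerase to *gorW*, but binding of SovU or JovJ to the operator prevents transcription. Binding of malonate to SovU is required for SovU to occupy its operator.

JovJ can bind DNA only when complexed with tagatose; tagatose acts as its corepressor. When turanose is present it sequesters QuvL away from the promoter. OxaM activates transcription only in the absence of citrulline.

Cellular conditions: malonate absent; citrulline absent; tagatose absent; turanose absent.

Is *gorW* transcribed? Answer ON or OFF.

ON

Turanose is absent, so QuvL is active.
Malonate is absent, so SovU is inactive.
Tagatose is absent, so JovJ is inactive.
Citrulline is absent, so OxaM is active.
Activator QuvL is present, so *gorW* is transcribed.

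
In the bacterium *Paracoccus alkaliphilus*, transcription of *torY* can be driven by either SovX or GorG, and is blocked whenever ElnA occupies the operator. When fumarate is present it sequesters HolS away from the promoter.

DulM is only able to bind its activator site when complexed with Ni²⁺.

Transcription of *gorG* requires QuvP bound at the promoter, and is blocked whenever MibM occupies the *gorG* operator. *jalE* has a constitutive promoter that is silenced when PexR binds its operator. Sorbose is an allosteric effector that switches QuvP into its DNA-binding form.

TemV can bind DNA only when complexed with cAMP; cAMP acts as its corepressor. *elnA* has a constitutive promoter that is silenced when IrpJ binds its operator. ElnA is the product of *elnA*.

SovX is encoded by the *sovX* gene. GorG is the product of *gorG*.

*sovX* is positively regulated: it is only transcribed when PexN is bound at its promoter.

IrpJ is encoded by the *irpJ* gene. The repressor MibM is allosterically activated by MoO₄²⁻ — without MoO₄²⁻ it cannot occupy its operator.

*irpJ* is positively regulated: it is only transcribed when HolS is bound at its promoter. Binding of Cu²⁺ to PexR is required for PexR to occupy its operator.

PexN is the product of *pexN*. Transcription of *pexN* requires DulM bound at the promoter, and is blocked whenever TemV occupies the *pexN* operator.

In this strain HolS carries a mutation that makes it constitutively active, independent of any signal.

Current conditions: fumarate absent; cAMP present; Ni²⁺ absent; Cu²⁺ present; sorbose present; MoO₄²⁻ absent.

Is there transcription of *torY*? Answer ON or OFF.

cAMP is present, so TemV is active.
Ni²⁺ is absent, so DulM is inactive.
With repressor TemV bound, *pexN* is not transcribed.
So PexN is not produced.
Required activator PexN is absent, so *sovX* is not transcribed.
So SovX is not produced.
MoO₄²⁻ is absent, so MibM is inactive.
Sorbose is present, so QuvP is active.
No repressor is bound and QuvP is active, so *gorG* is transcribed.
So GorG is produced and active.
HolS is constitutively active in this strain.
No repressor is bound and HolS is active, so *irpJ* is transcribed.
So IrpJ is produced and active.
With repressor IrpJ bound, *elnA* is not transcribed.
So ElnA is not produced.
Activator GorG is present, so *torY* is transcribed.

ON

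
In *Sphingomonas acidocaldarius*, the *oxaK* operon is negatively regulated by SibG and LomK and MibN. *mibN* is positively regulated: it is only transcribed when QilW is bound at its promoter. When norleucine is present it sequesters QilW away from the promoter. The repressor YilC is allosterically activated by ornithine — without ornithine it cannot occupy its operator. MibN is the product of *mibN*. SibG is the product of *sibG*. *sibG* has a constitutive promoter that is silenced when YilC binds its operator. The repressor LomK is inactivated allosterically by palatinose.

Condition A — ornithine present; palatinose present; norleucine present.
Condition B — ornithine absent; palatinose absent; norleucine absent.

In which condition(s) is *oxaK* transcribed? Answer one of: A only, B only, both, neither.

A only

Condition A:
Ornithine is present, so YilC is active.
With repressor YilC bound, *sibG* is not transcribed.
So SibG is not produced.
Palatinose is present, so LomK is inactive.
Norleucine is present, so QilW is inactive.
Required activator QilW is absent, so *mibN* is not transcribed.
So MibN is not produced.
With no repressor bound, *oxaK* is transcribed.
→ *oxaK* is ON in A.
Condition B:
Ornithine is absent, so YilC is inactive.
With no repressor bound, *sibG* is transcribed.
So SibG is produced and active.
Palatinose is absent, so LomK is active.
Norleucine is absent, so QilW is active.
No repressor is bound and QilW is active, so *mibN* is transcribed.
So MibN is produced and active.
With repressor SibG bound, *oxaK* is not transcribed.
→ *oxaK* is OFF in B.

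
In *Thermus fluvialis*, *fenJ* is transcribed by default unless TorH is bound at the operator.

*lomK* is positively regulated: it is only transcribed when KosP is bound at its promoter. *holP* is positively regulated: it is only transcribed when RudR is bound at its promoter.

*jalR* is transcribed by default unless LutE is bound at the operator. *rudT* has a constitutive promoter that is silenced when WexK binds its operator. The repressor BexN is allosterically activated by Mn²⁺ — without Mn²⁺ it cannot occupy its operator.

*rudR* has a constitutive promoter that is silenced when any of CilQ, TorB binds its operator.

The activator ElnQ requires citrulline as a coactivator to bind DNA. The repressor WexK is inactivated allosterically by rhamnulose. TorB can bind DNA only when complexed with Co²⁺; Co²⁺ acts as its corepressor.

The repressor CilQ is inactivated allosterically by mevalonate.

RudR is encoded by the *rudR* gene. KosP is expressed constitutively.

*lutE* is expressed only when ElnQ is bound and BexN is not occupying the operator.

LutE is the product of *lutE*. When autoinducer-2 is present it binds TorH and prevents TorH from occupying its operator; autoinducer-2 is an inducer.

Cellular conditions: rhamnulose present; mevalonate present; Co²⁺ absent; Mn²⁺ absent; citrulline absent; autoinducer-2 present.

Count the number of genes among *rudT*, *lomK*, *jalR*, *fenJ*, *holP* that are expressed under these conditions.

Rhamnulose is present, so WexK is inactive.
With no repressor bound, *rudT* is transcribed.
→ *rudT* is ON.
KosP is produced constitutively and is active.
No repressor is bound and KosP is active, so *lomK* is transcribed.
→ *lomK* is ON.
Mn²⁺ is absent, so BexN is inactive.
Citrulline is absent, so ElnQ is inactive.
Required activator ElnQ is absent, so *lutE* is not transcribed.
So LutE is not produced.
With no repressor bound, *jalR* is transcribed.
→ *jalR* is ON.
Autoinducer-2 is present, so TorH is inactive.
With no repressor bound, *fenJ* is transcribed.
→ *fenJ* is ON.
Mevalonate is present, so CilQ is inactive.
Co²⁺ is absent, so TorB is inactive.
With no repressor bound, *rudR* is transcribed.
So RudR is produced and active.
No repressor is bound and RudR is active, so *holP* is transcribed.
→ *holP* is ON.
5 of the 5 genes are transcribed.

5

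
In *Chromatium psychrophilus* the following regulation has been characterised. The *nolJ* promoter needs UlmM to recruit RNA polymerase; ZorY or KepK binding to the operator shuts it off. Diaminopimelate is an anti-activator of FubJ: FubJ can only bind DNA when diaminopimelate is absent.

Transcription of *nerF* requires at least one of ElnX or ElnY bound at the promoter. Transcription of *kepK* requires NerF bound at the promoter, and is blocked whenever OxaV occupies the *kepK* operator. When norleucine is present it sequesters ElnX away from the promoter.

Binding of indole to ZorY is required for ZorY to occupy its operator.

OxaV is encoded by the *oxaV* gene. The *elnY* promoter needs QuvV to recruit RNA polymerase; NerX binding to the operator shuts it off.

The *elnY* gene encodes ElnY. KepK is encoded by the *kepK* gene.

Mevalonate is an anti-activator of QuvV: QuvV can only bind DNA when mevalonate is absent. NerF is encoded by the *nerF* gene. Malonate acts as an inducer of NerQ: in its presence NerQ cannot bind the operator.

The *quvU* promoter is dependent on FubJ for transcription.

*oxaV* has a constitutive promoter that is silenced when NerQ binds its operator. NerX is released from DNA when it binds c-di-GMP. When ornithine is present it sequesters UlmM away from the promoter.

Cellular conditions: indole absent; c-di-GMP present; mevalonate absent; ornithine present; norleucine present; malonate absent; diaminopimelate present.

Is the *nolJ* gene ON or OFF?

OFF

Indole is absent, so ZorY is inactive.
Ornithine is present, so UlmM is inactive.
Malonate is absent, so NerQ is active.
With repressor NerQ bound, *oxaV* is not transcribed.
So OxaV is not produced.
Norleucine is present, so ElnX is inactive.
c-di-GMP is present, so NerX is inactive.
Mevalonate is absent, so QuvV is active.
No repressor is bound and QuvV is active, so *elnY* is transcribed.
So ElnY is produced and active.
Activator ElnY is present, so *nerF* is transcribed.
So NerF is produced and active.
No repressor is bound and NerF is active, so *kepK* is transcribed.
So KepK is produced and active.
With repressor KepK bound, *nolJ* is not transcribed.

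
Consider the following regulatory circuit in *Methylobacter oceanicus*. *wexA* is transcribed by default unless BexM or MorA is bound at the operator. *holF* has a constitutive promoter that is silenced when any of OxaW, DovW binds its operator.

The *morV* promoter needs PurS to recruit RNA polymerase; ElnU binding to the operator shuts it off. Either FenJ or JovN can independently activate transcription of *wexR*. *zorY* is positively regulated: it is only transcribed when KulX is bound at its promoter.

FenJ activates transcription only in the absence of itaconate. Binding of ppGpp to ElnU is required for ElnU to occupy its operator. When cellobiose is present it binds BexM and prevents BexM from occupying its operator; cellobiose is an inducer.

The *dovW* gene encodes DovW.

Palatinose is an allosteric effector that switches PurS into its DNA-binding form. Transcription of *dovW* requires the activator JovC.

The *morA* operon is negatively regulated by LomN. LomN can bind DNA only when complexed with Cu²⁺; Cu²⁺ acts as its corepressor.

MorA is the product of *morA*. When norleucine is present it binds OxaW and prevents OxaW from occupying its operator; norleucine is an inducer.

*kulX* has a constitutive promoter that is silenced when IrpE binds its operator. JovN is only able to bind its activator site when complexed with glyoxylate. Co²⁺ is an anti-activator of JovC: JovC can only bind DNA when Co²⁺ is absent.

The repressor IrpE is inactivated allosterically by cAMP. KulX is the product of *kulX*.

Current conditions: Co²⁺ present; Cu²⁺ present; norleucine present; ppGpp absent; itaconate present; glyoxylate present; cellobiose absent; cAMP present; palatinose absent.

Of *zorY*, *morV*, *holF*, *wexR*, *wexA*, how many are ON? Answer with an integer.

3

cAMP is present, so IrpE is inactive.
With no repressor bound, *kulX* is transcribed.
So KulX is produced and active.
No repressor is bound and KulX is active, so *zorY* is transcribed.
→ *zorY* is ON.
Palatinose is absent, so PurS is inactive.
ppGpp is absent, so ElnU is inactive.
Required activator PurS is absent, so *morV* is not transcribed.
→ *morV* is OFF.
Norleucine is present, so OxaW is inactive.
Co²⁺ is present, so JovC is inactive.
Required activator JovC is absent, so *dovW* is not transcribed.
So DovW is not produced.
With no repressor bound, *holF* is transcribed.
→ *holF* is ON.
Itaconate is present, so FenJ is inactive.
Glyoxylate is present, so JovN is active.
Activator JovN is present, so *wexR* is transcribed.
→ *wexR* is ON.
Cellobiose is absent, so BexM is active.
Cu²⁺ is present, so LomN is active.
With repressor LomN bound, *morA* is not transcribed.
So MorA is not produced.
With repressor BexM bound, *wexA* is not transcribed.
→ *wexA* is OFF.
3 of the 5 genes are transcribed.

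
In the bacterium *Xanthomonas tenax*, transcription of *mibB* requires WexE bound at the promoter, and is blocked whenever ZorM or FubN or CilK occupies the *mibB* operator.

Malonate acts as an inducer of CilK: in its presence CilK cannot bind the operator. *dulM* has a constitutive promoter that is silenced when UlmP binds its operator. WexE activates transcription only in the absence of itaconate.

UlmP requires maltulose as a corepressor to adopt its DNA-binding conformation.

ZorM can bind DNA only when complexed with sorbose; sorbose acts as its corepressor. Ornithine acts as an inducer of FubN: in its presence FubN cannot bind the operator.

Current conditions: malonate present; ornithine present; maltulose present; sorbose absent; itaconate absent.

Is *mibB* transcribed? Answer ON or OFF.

ON

Sorbose is absent, so ZorM is inactive.
Ornithine is present, so FubN is inactive.
Malonate is present, so CilK is inactive.
Itaconate is absent, so WexE is active.
No repressor is bound and WexE is active, so *mibB* is transcribed.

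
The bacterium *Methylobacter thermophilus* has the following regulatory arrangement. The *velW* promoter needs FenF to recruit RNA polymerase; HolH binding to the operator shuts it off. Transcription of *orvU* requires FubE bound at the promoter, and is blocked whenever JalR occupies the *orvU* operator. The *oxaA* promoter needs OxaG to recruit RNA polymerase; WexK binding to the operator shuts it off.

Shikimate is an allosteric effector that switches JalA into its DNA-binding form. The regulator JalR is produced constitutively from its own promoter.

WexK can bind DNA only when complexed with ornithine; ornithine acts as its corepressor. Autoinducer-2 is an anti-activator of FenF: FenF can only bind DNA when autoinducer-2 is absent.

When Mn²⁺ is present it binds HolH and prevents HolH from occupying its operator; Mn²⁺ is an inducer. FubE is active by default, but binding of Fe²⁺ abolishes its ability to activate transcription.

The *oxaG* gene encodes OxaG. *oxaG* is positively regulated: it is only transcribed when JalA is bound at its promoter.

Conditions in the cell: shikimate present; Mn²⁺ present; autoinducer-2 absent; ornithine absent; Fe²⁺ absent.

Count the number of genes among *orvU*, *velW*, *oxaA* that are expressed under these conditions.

JalR is produced constitutively and is active.
Fe²⁺ is absent, so FubE is active.
With repressor JalR bound, *orvU* is not transcribed.
→ *orvU* is OFF.
Autoinducer-2 is absent, so FenF is active.
Mn²⁺ is present, so HolH is inactive.
No repressor is bound and FenF is active, so *velW* is transcribed.
→ *velW* is ON.
Shikimate is present, so JalA is active.
No repressor is bound and JalA is active, so *oxaG* is transcribed.
So OxaG is produced and active.
Ornithine is absent, so WexK is inactive.
No repressor is bound and OxaG is active, so *oxaA* is transcribed.
→ *oxaA* is ON.
2 of the 3 genes are transcribed.

2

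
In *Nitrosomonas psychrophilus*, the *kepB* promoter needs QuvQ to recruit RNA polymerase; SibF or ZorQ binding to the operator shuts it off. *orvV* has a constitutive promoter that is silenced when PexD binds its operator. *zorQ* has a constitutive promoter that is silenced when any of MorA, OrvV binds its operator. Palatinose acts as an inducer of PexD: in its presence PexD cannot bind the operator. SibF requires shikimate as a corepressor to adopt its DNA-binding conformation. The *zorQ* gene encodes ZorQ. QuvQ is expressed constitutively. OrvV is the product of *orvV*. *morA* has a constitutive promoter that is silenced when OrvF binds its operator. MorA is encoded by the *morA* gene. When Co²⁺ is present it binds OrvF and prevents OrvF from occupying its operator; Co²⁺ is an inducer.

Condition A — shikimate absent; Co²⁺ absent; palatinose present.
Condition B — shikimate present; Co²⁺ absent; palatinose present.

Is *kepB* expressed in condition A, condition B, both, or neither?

Condition A:
Shikimate is absent, so SibF is inactive.
Co²⁺ is absent, so OrvF is active.
With repressor OrvF bound, *morA* is not transcribed.
So MorA is not produced.
Palatinose is present, so PexD is inactive.
With no repressor bound, *orvV* is transcribed.
So OrvV is produced and active.
With repressor OrvV bound, *zorQ* is not transcribed.
So ZorQ is not produced.
QuvQ is produced constitutively and is active.
No repressor is bound and QuvQ is active, so *kepB* is transcribed.
→ *kepB* is ON in A.
Condition B:
Shikimate is present, so SibF is active.
Co²⁺ is absent, so OrvF is active.
With repressor OrvF bound, *morA* is not transcribed.
So MorA is not produced.
Palatinose is present, so PexD is inactive.
With no repressor bound, *orvV* is transcribed.
So OrvV is produced and active.
With repressor OrvV bound, *zorQ* is not transcribed.
So ZorQ is not produced.
QuvQ is produced constitutively and is active.
With repressor SibF bound, *kepB* is not transcribed.
→ *kepB* is OFF in B.

A only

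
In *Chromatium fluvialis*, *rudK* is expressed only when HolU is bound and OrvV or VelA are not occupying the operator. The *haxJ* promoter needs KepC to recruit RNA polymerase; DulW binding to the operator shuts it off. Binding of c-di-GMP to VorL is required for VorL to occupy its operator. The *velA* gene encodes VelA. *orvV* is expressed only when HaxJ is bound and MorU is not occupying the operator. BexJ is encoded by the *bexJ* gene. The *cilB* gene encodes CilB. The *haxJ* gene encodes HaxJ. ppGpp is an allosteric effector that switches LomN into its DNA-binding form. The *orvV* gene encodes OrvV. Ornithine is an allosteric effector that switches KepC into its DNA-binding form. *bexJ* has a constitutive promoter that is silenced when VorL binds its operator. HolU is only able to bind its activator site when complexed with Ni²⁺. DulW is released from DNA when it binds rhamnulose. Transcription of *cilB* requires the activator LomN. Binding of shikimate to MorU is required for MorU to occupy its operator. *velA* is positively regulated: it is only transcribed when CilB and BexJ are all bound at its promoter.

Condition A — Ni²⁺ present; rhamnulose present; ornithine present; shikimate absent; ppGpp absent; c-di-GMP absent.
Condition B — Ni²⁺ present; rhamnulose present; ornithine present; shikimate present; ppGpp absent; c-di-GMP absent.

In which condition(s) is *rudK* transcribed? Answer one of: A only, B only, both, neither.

Condition A:
Ni²⁺ is present, so HolU is active.
Rhamnulose is present, so DulW is inactive.
Ornithine is present, so KepC is active.
No repressor is bound and KepC is active, so *haxJ* is transcribed.
So HaxJ is produced and active.
Shikimate is absent, so MorU is inactive.
No repressor is bound and HaxJ is active, so *orvV* is transcribed.
So OrvV is produced and active.
ppGpp is absent, so LomN is inactive.
Required activator LomN is absent, so *cilB* is not transcribed.
So CilB is not produced.
c-di-GMP is absent, so VorL is inactive.
With no repressor bound, *bexJ* is transcribed.
So BexJ is produced and active.
Required activator CilB is absent, so *velA* is not transcribed.
So VelA is not produced.
With repressor OrvV bound, *rudK* is not transcribed.
→ *rudK* is OFF in A.
Condition B:
Ni²⁺ is present, so HolU is active.
Rhamnulose is present, so DulW is inactive.
Ornithine is present, so KepC is active.
No repressor is bound and KepC is active, so *haxJ* is transcribed.
So HaxJ is produced and active.
Shikimate is present, so MorU is active.
With repressor MorU bound, *orvV* is not transcribed.
So OrvV is not produced.
ppGpp is absent, so LomN is inactive.
Required activator LomN is absent, so *cilB* is not transcribed.
So CilB is not produced.
c-di-GMP is absent, so VorL is inactive.
With no repressor bound, *bexJ* is transcribed.
So BexJ is produced and active.
Required activator CilB is absent, so *velA* is not transcribed.
So VelA is not produced.
No repressor is bound and HolU is active, so *rudK* is transcribed.
→ *rudK* is ON in B.

B only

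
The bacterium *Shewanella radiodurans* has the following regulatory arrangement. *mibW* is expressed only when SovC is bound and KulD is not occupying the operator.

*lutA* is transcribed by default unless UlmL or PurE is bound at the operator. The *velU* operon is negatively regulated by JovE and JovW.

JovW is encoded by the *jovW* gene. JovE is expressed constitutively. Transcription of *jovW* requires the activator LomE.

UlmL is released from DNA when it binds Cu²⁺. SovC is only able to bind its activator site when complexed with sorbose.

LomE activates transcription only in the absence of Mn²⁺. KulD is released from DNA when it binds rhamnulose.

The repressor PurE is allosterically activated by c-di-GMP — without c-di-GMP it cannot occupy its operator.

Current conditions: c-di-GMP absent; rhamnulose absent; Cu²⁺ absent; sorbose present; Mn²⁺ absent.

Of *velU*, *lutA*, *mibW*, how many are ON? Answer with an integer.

JovE is produced constitutively and is active.
Mn²⁺ is absent, so LomE is active.
No repressor is bound and LomE is active, so *jovW* is transcribed.
So JovW is produced and active.
With repressor JovE bound, *velU* is not transcribed.
→ *velU* is OFF.
Cu²⁺ is absent, so UlmL is active.
c-di-GMP is absent, so PurE is inactive.
With repressor UlmL bound, *lutA* is not transcribed.
→ *lutA* is OFF.
Sorbose is present, so SovC is active.
Rhamnulose is absent, so KulD is active.
With repressor KulD bound, *mibW* is not transcribed.
→ *mibW* is OFF.
0 of the 3 genes are transcribed.

0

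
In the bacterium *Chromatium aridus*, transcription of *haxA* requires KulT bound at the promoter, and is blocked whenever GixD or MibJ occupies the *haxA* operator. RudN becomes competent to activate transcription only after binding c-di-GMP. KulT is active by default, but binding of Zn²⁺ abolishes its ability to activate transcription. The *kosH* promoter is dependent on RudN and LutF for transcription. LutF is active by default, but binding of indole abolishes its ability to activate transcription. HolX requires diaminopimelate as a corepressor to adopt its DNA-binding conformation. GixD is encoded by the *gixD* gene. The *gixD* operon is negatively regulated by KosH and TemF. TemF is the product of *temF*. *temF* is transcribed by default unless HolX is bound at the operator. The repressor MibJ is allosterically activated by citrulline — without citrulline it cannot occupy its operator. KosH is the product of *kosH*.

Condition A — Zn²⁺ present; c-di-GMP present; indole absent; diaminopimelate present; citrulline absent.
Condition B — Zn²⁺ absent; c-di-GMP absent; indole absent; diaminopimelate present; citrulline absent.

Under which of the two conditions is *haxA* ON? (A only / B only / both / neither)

neither

Condition A:
Zn²⁺ is present, so KulT is inactive.
c-di-GMP is present, so RudN is active.
Indole is absent, so LutF is active.
No repressor is bound and RudN and LutF are active, so *kosH* is transcribed.
So KosH is produced and active.
Diaminopimelate is present, so HolX is active.
With repressor HolX bound, *temF* is not transcribed.
So TemF is not produced.
With repressor KosH bound, *gixD* is not transcribed.
So GixD is not produced.
Citrulline is absent, so MibJ is inactive.
Required activator KulT is absent, so *haxA* is not transcribed.
→ *haxA* is OFF in A.
Condition B:
Zn²⁺ is absent, so KulT is active.
c-di-GMP is absent, so RudN is inactive.
Indole is absent, so LutF is active.
Required activator RudN is absent, so *kosH* is not transcribed.
So KosH is not produced.
Diaminopimelate is present, so HolX is active.
With repressor HolX bound, *temF* is not transcribed.
So TemF is not produced.
With no repressor bound, *gixD* is transcribed.
So GixD is produced and active.
Citrulline is absent, so MibJ is inactive.
With repressor GixD bound, *haxA* is not transcribed.
→ *haxA* is OFF in B.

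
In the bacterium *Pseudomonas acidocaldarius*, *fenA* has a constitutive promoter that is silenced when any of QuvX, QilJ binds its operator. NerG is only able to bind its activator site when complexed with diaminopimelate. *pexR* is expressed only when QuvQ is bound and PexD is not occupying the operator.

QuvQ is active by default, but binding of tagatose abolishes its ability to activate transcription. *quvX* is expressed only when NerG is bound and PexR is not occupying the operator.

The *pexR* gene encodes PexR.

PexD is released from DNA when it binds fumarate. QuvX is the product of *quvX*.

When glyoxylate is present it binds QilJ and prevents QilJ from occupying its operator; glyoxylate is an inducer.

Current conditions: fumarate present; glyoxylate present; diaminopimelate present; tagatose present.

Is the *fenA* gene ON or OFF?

OFF

Fumarate is present, so PexD is inactive.
Tagatose is present, so QuvQ is inactive.
Required activator QuvQ is absent, so *pexR* is not transcribed.
So PexR is not produced.
Diaminopimelate is present, so NerG is active.
No repressor is bound and NerG is active, so *quvX* is transcribed.
So QuvX is produced and active.
Glyoxylate is present, so QilJ is inactive.
With repressor QuvX bound, *fenA* is not transcribed.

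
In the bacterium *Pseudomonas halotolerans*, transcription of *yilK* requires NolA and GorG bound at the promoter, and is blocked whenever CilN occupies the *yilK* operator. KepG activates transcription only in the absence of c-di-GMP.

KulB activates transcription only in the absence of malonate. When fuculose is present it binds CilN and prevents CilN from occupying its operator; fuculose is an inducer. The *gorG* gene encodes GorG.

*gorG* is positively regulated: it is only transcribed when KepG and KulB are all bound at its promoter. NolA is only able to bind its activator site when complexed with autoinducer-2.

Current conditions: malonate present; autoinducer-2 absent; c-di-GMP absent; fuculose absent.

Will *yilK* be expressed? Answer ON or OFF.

OFF

Autoinducer-2 is absent, so NolA is inactive.
c-di-GMP is absent, so KepG is active.
Malonate is present, so KulB is inactive.
Required activator KulB is absent, so *gorG* is not transcribed.
So GorG is not produced.
Fuculose is absent, so CilN is active.
With repressor CilN bound, *yilK* is not transcribed.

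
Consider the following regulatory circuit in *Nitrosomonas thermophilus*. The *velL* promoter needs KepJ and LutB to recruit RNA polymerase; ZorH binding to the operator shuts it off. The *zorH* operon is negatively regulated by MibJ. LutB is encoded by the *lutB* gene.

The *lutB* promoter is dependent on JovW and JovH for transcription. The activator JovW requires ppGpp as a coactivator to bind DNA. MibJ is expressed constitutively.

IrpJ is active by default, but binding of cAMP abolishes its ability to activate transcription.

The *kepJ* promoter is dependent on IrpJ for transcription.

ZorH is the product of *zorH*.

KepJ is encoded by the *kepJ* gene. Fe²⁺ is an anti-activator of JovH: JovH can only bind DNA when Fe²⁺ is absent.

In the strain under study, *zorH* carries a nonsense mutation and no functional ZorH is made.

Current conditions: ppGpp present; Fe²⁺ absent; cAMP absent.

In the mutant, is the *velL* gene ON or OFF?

ZorH is non-functional in this strain, so it has no effect.
cAMP is absent, so IrpJ is active.
No repressor is bound and IrpJ is active, so *kepJ* is transcribed.
So KepJ is produced and active.
ppGpp is present, so JovW is active.
Fe²⁺ is absent, so JovH is active.
No repressor is bound and JovW and JovH are active, so *lutB* is transcribed.
So LutB is produced and active.
No repressor is bound and KepJ and LutB are active, so *velL* is transcribed.

ON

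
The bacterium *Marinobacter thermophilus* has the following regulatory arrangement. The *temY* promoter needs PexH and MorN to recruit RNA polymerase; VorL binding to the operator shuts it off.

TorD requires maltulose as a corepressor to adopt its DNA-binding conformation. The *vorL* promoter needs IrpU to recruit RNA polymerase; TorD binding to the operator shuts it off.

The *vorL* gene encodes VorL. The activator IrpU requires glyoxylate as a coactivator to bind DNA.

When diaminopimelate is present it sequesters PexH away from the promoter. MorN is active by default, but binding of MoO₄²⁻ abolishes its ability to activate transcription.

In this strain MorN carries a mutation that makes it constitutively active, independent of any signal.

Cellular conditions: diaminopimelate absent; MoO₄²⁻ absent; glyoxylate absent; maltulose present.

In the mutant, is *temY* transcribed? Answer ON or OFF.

ON

Glyoxylate is absent, so IrpU is inactive.
Maltulose is present, so TorD is active.
With repressor TorD bound, *vorL* is not transcribed.
So VorL is not produced.
Diaminopimelate is absent, so PexH is active.
MorN is constitutively active in this strain.
No repressor is bound and PexH and MorN are active, so *temY* is transcribed.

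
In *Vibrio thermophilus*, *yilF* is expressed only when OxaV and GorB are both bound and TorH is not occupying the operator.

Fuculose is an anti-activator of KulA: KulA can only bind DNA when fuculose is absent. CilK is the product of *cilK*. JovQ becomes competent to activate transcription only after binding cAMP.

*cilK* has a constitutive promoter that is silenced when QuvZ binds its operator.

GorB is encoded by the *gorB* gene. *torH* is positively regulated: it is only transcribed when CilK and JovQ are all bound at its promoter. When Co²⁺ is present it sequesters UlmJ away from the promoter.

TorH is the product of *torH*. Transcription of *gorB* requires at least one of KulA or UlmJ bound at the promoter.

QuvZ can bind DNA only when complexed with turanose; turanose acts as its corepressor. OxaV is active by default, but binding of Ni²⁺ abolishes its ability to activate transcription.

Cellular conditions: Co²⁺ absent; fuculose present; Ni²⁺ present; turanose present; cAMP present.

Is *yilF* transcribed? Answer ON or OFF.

OFF

Turanose is present, so QuvZ is active.
With repressor QuvZ bound, *cilK* is not transcribed.
So CilK is not produced.
cAMP is present, so JovQ is active.
Required activator CilK is absent, so *torH* is not transcribed.
So TorH is not produced.
Ni²⁺ is present, so OxaV is inactive.
Fuculose is present, so KulA is inactive.
Co²⁺ is absent, so UlmJ is active.
Activator UlmJ is present, so *gorB* is transcribed.
So GorB is produced and active.
Required activator OxaV is absent, so *yilF* is not transcribed.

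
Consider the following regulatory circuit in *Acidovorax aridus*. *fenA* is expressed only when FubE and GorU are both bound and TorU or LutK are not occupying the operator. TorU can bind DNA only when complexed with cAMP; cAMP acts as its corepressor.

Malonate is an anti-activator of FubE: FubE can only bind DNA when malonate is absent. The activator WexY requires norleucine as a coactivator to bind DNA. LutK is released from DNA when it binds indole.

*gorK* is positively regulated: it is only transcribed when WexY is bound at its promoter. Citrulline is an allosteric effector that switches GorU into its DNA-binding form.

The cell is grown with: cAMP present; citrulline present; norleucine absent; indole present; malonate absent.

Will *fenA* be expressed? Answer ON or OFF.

Malonate is absent, so FubE is active.
Citrulline is present, so GorU is active.
cAMP is present, so TorU is active.
Indole is present, so LutK is inactive.
With repressor TorU bound, *fenA* is not transcribed.

OFF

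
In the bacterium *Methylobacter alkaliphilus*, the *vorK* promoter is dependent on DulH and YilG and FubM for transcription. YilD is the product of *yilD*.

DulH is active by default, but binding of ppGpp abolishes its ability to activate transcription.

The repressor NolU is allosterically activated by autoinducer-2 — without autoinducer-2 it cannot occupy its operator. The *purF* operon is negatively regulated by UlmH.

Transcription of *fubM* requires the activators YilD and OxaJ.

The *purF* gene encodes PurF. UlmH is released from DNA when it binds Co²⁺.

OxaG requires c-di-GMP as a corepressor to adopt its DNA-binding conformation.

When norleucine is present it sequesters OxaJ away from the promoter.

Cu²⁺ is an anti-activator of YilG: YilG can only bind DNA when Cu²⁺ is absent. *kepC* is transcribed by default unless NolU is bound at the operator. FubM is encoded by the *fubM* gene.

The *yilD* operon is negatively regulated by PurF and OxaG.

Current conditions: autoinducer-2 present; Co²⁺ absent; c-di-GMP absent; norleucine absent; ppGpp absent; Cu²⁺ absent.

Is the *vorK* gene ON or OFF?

ON

ppGpp is absent, so DulH is active.
Cu²⁺ is absent, so YilG is active.
Co²⁺ is absent, so UlmH is active.
With repressor UlmH bound, *purF* is not transcribed.
So PurF is not produced.
c-di-GMP is absent, so OxaG is inactive.
With no repressor bound, *yilD* is transcribed.
So YilD is produced and active.
Norleucine is absent, so OxaJ is active.
No repressor is bound and YilD and OxaJ are active, so *fubM* is transcribed.
So FubM is produced and active.
No repressor is bound and DulH and YilG and FubM are active, so *vorK* is transcribed.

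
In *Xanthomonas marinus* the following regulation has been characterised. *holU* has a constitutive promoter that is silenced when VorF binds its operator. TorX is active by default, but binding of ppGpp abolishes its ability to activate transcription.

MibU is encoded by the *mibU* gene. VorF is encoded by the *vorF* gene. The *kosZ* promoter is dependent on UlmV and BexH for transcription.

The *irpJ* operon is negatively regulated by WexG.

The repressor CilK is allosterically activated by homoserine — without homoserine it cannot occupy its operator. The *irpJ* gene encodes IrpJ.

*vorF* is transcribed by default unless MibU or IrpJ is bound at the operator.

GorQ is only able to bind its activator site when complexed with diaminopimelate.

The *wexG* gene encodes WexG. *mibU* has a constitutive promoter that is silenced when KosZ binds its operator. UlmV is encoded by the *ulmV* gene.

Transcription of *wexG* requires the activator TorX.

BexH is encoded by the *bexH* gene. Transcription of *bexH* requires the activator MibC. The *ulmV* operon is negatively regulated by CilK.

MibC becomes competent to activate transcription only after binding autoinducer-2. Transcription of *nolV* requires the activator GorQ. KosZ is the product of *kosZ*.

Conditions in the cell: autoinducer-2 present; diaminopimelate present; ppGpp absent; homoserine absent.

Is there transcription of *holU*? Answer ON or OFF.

Homoserine is absent, so CilK is inactive.
With no repressor bound, *ulmV* is transcribed.
So UlmV is produced and active.
Autoinducer-2 is present, so MibC is active.
No repressor is bound and MibC is active, so *bexH* is transcribed.
So BexH is produced and active.
No repressor is bound and UlmV and BexH are active, so *kosZ* is transcribed.
So KosZ is produced and active.
With repressor KosZ bound, *mibU* is not transcribed.
So MibU is not produced.
ppGpp is absent, so TorX is active.
No repressor is bound and TorX is active, so *wexG* is transcribed.
So WexG is produced and active.
With repressor WexG bound, *irpJ* is not transcribed.
So IrpJ is not produced.
With no repressor bound, *vorF* is transcribed.
So VorF is produced and active.
With repressor VorF bound, *holU* is not transcribed.

OFF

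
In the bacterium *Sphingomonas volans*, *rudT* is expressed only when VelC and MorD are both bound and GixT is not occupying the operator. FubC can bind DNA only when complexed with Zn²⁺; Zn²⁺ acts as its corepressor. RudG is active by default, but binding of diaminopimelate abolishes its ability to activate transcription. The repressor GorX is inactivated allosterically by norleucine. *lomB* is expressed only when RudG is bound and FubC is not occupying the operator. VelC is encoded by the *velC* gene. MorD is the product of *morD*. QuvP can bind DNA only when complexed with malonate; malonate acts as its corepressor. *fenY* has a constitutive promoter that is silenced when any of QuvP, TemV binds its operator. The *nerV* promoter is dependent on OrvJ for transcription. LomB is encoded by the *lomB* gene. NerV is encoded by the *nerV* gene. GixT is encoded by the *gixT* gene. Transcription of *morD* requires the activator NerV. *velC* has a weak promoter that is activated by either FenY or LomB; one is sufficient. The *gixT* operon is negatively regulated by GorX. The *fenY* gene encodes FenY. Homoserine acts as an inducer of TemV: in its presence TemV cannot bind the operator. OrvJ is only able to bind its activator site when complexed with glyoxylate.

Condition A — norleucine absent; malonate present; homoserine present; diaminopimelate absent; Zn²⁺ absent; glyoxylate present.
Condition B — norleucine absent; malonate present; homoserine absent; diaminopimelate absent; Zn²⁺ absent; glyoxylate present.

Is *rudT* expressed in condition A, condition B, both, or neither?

Condition A:
Norleucine is absent, so GorX is active.
With repressor GorX bound, *gixT* is not transcribed.
So GixT is not produced.
Malonate is present, so QuvP is active.
Homoserine is present, so TemV is inactive.
With repressor QuvP bound, *fenY* is not transcribed.
So FenY is not produced.
Diaminopimelate is absent, so RudG is active.
Zn²⁺ is absent, so FubC is inactive.
No repressor is bound and RudG is active, so *lomB* is transcribed.
So LomB is produced and active.
Activator LomB is present, so *velC* is transcribed.
So VelC is produced and active.
Glyoxylate is present, so OrvJ is active.
No repressor is bound and OrvJ is active, so *nerV* is transcribed.
So NerV is produced and active.
No repressor is bound and NerV is active, so *morD* is transcribed.
So MorD is produced and active.
No repressor is bound and VelC and MorD are active, so *rudT* is transcribed.
→ *rudT* is ON in A.
Condition B:
Norleucine is absent, so GorX is active.
With repressor GorX bound, *gixT* is not transcribed.
So GixT is not produced.
Malonate is present, so QuvP is active.
Homoserine is absent, so TemV is active.
With repressor QuvP bound, *fenY* is not transcribed.
So FenY is not produced.
Diaminopimelate is absent, so RudG is active.
Zn²⁺ is absent, so FubC is inactive.
No repressor is bound and RudG is active, so *lomB* is transcribed.
So LomB is produced and active.
Activator LomB is present, so *velC* is transcribed.
So VelC is produced and active.
Glyoxylate is present, so OrvJ is active.
No repressor is bound and OrvJ is active, so *nerV* is transcribed.
So NerV is produced and active.
No repressor is bound and NerV is active, so *morD* is transcribed.
So MorD is produced and active.
No repressor is bound and VelC and MorD are active, so *rudT* is transcribed.
→ *rudT* is ON in B.

both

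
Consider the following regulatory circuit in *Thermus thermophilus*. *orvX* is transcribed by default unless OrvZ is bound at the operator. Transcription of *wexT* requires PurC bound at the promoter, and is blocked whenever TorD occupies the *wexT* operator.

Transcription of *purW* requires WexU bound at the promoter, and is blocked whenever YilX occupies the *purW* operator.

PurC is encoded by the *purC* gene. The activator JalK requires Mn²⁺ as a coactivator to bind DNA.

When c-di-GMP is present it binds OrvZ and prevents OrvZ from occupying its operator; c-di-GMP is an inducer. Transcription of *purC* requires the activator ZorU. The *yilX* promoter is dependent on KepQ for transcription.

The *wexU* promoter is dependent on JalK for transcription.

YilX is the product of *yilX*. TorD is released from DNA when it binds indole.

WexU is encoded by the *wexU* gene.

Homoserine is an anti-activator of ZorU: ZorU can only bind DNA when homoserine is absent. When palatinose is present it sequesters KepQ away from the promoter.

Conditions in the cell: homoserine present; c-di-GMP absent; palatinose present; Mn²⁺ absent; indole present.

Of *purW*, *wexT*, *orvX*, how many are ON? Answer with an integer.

Mn²⁺ is absent, so JalK is inactive.
Required activator JalK is absent, so *wexU* is not transcribed.
So WexU is not produced.
Palatinose is present, so KepQ is inactive.
Required activator KepQ is absent, so *yilX* is not transcribed.
So YilX is not produced.
Required activator WexU is absent, so *purW* is not transcribed.
→ *purW* is OFF.
Indole is present, so TorD is inactive.
Homoserine is present, so ZorU is inactive.
Required activator ZorU is absent, so *purC* is not transcribed.
So PurC is not produced.
Required activator PurC is absent, so *wexT* is not transcribed.
→ *wexT* is OFF.
c-di-GMP is absent, so OrvZ is active.
With repressor OrvZ bound, *orvX* is not transcribed.
→ *orvX* is OFF.
0 of the 3 genes are transcribed.

0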